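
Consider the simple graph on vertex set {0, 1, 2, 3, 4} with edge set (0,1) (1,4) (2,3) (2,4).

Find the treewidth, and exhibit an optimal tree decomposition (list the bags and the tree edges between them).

Each bag holds 2 vertices, so the decomposition has width 1, which upper-bounds the treewidth. Any graph with an edge has treewidth ≥ 1, and G has the edge 0–1. Therefore the treewidth is 1.

Treewidth 1.
Bags: B1 = {0, 1}  B2 = {1, 4}  B3 = {2, 4}  B4 = {2, 3}
Tree: B1–B2, B2–B3, B3–B4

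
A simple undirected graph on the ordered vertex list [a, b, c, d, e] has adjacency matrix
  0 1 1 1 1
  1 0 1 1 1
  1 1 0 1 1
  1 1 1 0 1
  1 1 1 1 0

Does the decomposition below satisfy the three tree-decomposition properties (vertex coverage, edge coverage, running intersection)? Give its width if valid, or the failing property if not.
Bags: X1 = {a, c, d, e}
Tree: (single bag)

A tree decomposition must satisfy three properties: every vertex lies in some bag; for every edge, both endpoints lie together in some bag; and for every vertex, the bags containing it form a connected subtree. Here vertex b appears in no bag, so the decomposition is invalid.

No — vertex b appears in no bag.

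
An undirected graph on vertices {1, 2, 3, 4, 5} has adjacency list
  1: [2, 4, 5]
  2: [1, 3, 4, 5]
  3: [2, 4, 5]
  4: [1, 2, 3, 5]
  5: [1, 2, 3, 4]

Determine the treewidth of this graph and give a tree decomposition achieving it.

Treewidth 3.
One such decomposition:
Bags: B1 = {1, 2, 4, 5}  B2 = {2, 3, 4, 5}
Tree: B1–B2

Each bag holds 4 vertices, so the decomposition has width 3, which upper-bounds the treewidth. On the other hand G contains the 4-clique {1, 2, 4, 5}. A clique must lie in a single bag of any decomposition, so no decomposition can have width below 3. Therefore the treewidth is 3.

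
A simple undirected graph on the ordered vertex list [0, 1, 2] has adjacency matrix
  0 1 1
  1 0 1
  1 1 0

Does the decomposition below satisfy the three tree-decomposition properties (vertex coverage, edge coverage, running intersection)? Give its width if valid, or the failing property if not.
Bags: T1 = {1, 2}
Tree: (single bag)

A tree decomposition must satisfy three properties: every vertex lies in some bag; for every edge, both endpoints lie together in some bag; and for every vertex, the bags containing it form a connected subtree. Here vertex 0 appears in no bag, so the decomposition is invalid.

No — vertex 0 appears in no bag.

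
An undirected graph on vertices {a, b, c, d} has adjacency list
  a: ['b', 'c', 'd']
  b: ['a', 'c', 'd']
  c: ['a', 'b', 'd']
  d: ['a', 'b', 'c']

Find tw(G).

3

A width-3 tree decomposition is:
Bags: B1 = {a, b, c, d}
Tree: (single bag)
A single bag containing all 4 vertices is trivially a valid decomposition of width 3. For the lower bound, the 4 vertices {a, b, c, d} are pairwise adjacent, and any tree decomposition puts a clique entirely inside one bag — forcing width ≥ 3. Therefore the treewidth is 3.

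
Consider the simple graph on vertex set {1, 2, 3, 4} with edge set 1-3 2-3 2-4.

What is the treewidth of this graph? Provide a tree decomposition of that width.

Treewidth 1.
Bags: B1 = {2, 4}  B2 = {2, 3}  B3 = {1, 3}
Tree: B1–B2, B2–B3

The largest bag has 2 vertices, giving width 1; this decomposition certifies tw(G) ≤ 1. G has an edge, so its treewidth is at least 1. Combining the bounds, tw(G) = 1.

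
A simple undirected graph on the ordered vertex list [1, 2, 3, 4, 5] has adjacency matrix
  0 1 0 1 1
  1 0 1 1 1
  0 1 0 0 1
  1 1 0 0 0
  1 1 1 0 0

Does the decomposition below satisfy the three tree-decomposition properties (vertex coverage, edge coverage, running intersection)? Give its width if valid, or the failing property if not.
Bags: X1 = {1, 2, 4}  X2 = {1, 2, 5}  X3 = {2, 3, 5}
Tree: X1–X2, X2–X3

Checking the three conditions: (i) the bags cover all of {1, 2, 3, 4, 5}; (ii) for each edge, some bag contains both endpoints; (iii) the bags containing any fixed vertex form a subtree. All hold, so the decomposition is valid with width 3 − 1 = 2.

Yes; width 2.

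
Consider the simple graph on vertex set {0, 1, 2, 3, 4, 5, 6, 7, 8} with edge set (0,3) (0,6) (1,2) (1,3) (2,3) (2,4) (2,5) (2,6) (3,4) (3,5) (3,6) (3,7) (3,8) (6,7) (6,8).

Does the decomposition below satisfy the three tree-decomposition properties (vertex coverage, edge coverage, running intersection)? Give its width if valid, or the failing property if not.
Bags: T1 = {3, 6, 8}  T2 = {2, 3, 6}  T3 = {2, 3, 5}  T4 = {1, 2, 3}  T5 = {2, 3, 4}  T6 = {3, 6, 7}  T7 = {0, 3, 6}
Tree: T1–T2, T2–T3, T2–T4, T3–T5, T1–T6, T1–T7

Every vertex of G appears in some bag (union = {0, 1, 2, 3, 4, 5, 6, 7, 8}); every edge is covered by a bag; and for each vertex v the set of bags containing v is connected in the bag tree. The decomposition is therefore valid. The largest bag has 3 vertices, so the width is 2.

Yes; width 2.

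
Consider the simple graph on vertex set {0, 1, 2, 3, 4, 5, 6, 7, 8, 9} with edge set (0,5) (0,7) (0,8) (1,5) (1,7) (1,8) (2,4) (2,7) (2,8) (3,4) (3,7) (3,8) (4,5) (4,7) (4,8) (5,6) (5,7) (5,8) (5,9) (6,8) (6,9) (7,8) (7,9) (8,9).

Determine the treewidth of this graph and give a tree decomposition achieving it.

Treewidth 3.
One optimal decomposition is:
Bags: B1 = {5, 7, 8, 9}  B2 = {1, 5, 7, 8}  B3 = {4, 5, 7, 8}  B4 = {2, 4, 7, 8}  B5 = {5, 6, 8, 9}  B6 = {0, 5, 7, 8}  B7 = {3, 4, 7, 8}
Tree: B1–B2, B2–B3, B3–B4, B1–B5, B3–B6, B4–B7

The largest bag has 4 vertices, giving width 3; this decomposition certifies tw(G) ≤ 3. Conversely, {5, 6, 8, 9} is a clique of size 4, and the vertices of any clique must share a bag in every tree decomposition; so some bag has ≥ 4 vertices and tw(G) ≥ 3. Therefore the treewidth is 3.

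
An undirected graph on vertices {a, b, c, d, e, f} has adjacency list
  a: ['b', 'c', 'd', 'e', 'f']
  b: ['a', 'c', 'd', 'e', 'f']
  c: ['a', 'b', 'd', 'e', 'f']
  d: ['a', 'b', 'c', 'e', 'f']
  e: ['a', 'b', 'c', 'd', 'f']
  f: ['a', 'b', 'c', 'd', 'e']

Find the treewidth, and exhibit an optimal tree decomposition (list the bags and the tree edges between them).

Treewidth 5.
One such decomposition:
Bags: B1 = {a, b, c, d, e, f}
Tree: (single bag)

With just one bag of size 6, the width is 6 − 1 = 5, so tw(G) ≤ 5. For the lower bound, the 6 vertices {a, b, c, d, e, f} are pairwise adjacent, and any tree decomposition puts a clique entirely inside one bag — forcing width ≥ 5. Combining the bounds, tw(G) = 5.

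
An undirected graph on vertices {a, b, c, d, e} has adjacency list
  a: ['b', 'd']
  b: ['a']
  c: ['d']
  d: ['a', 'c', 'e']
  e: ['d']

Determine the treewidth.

1

A width-1 tree decomposition is:
Bags: B1 = {a, b}  B2 = {a, d}  B3 = {c, d}  B4 = {d, e}
Tree: B1–B2, B2–B3, B3–B4
Each bag holds 2 vertices, so the decomposition has width 1, which upper-bounds the treewidth. Since G has at least one edge (e.g. a–b), it is not an edgeless graph, so tw(G) ≥ 1. Therefore the treewidth is 1.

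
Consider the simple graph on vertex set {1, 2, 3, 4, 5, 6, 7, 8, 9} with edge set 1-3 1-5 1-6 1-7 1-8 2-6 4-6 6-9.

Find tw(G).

1

A width-1 tree decomposition is:
Bags: B1 = {1, 6}  B2 = {1, 7}  B3 = {4, 6}  B4 = {1, 5}  B5 = {1, 3}  B6 = {6, 9}  B7 = {1, 8}  B8 = {2, 6}
Tree: B1–B2, B1–B3, B2–B4, B1–B5, B3–B6, B1–B7, B6–B8
The largest bag has 2 vertices, giving width 1; this decomposition certifies tw(G) ≤ 1. Since G has at least one edge (e.g. 1–6), it is not an edgeless graph, so tw(G) ≥ 1. Hence tw(G) = 1 exactly.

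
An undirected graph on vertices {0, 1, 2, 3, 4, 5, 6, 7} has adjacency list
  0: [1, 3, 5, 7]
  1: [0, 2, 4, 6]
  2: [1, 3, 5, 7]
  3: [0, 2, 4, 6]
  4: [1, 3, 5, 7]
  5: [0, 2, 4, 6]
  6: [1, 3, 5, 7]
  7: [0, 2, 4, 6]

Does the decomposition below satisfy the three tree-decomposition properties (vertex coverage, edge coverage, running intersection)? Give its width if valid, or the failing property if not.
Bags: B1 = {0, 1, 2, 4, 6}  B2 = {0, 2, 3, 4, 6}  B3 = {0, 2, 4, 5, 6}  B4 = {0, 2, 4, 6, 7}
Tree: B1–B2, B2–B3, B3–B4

Checking the three conditions: (i) the bags cover all of {0, 1, 2, 3, 4, 5, 6, 7}; (ii) for each edge, some bag contains both endpoints; (iii) the bags containing any fixed vertex form a subtree. All hold, so the decomposition is valid with width 5 − 1 = 4.

Yes; width 4.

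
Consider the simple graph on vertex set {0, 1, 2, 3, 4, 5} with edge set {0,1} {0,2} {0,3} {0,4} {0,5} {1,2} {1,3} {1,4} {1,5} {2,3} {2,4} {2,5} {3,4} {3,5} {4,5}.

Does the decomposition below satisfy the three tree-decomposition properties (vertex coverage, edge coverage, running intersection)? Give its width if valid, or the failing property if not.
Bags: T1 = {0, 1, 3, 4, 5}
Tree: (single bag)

No — vertex 2 appears in no bag.

A tree decomposition must satisfy three properties: every vertex lies in some bag; for every edge, both endpoints lie together in some bag; and for every vertex, the bags containing it form a connected subtree. Here vertex 2 appears in no bag, so the decomposition is invalid.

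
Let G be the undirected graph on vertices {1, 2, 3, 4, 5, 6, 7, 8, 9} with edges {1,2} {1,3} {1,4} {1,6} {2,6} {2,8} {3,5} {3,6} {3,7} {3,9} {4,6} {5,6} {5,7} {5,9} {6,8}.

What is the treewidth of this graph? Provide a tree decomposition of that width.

The largest bag has 3 vertices, giving width 2; this decomposition certifies tw(G) ≤ 2. On the other hand G contains the 3-clique {3, 5, 9}. A clique must lie in a single bag of any decomposition, so no decomposition can have width below 2. The upper and lower bounds meet at 2, so that is the treewidth.

Treewidth 2.
One optimal decomposition is:
Bags: B1 = {3, 5, 6}  B2 = {1, 3, 6}  B3 = {1, 4, 6}  B4 = {3, 5, 7}  B5 = {1, 2, 6}  B6 = {3, 5, 9}  B7 = {2, 6, 8}
Tree: B1–B2, B2–B3, B1–B4, B2–B5, B4–B6, B5–B7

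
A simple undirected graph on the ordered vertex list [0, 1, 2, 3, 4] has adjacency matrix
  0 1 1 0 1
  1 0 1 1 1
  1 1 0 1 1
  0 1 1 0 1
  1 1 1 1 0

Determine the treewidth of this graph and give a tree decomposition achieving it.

Treewidth 3.
One such decomposition:
Bags: B1 = {1, 2, 3, 4}  B2 = {0, 1, 2, 4}
Tree: B1–B2

The largest bag has 4 vertices, giving width 3; this decomposition certifies tw(G) ≤ 3. For the lower bound, the 4 vertices {0, 1, 2, 4} are pairwise adjacent, and any tree decomposition puts a clique entirely inside one bag — forcing width ≥ 3. Hence tw(G) = 3 exactly.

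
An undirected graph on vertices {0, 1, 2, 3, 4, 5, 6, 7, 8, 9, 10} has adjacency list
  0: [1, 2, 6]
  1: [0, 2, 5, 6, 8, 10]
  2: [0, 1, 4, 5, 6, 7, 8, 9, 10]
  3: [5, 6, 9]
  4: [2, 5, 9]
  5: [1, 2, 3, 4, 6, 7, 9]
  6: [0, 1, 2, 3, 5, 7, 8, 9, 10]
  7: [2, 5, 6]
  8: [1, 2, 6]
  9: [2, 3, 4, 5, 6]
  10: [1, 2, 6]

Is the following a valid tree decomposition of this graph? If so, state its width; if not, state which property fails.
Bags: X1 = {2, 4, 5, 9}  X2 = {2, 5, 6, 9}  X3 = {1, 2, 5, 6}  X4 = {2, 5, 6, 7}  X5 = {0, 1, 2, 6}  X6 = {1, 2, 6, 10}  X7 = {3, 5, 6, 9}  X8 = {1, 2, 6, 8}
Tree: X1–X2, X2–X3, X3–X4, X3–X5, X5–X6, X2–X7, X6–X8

Checking the three conditions: (i) the bags cover all of {0, 1, 2, 3, 4, 5, 6, 7, 8, 9, 10}; (ii) for each edge, some bag contains both endpoints; (iii) the bags containing any fixed vertex form a subtree. All hold, so the decomposition is valid with width 4 − 1 = 3.

Yes; width 3.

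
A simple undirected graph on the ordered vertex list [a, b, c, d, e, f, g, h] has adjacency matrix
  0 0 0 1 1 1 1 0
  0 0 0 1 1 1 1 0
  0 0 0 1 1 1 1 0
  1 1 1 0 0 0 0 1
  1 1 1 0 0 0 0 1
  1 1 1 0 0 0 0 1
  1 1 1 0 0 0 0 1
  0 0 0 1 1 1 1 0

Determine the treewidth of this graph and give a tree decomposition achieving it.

Each bag holds 5 vertices, so the decomposition has width 4, which upper-bounds the treewidth. For the lower bound: the 5 vertex sets {b,f}, {a,g}, {d,h}, {c}, {e} are disjoint, each induces a connected subgraph, and every pair is joined by at least one edge of G. Contracting each set to a single vertex therefore yields K_{5} as a minor, and since treewidth is minor-monotone, tw(G) ≥ tw(K_{5}) = 4. Combining the bounds, tw(G) = 4.

Treewidth 4.
One optimal decomposition is:
Bags: B1 = {a, b, c, f, h}  B2 = {a, b, c, g, h}  B3 = {a, b, c, d, h}  B4 = {a, b, c, e, h}
Tree: B1–B2, B2–B3, B3–B4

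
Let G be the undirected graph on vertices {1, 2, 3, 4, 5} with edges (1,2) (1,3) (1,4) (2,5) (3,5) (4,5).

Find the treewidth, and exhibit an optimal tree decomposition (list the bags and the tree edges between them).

Treewidth 2.
Bags: B1 = {1, 3, 5}  B2 = {1, 2, 5}  B3 = {1, 4, 5}
Tree: B1–B2, B2–B3

Each bag holds 3 vertices, so the decomposition has width 2, which upper-bounds the treewidth. For the lower bound, G contains the cycle 3–5–2–1–3, so G is not a forest; only forests have treewidth ≤ 1, hence tw(G) ≥ 2. The upper and lower bounds meet at 2, so that is the treewidth.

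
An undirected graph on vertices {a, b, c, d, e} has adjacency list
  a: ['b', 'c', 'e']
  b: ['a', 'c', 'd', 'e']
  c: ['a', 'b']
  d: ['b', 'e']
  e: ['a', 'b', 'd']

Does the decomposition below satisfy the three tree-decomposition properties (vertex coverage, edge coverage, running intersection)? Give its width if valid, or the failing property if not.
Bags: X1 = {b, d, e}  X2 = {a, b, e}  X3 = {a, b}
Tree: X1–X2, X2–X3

A tree decomposition must satisfy three properties: every vertex lies in some bag; for every edge, both endpoints lie together in some bag; and for every vertex, the bags containing it form a connected subtree. Here vertex c appears in no bag, so the decomposition is invalid.

No — vertex c appears in no bag.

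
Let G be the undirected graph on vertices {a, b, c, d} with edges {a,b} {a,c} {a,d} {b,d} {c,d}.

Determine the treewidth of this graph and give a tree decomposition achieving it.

The largest bag has 3 vertices, giving width 2; this decomposition certifies tw(G) ≤ 2. On the other hand G contains the 3-clique {a, c, d}. A clique must lie in a single bag of any decomposition, so no decomposition can have width below 2. Hence tw(G) = 2 exactly.

Treewidth 2.
One such decomposition:
Bags: B1 = {a, c, d}  B2 = {a, b, d}
Tree: B1–B2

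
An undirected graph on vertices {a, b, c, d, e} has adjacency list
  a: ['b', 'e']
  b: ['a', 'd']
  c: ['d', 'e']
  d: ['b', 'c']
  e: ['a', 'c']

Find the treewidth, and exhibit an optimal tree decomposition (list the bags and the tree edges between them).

Treewidth 2.
One optimal decomposition is:
Bags: B1 = {c, d, e}  B2 = {a, d, e}  B3 = {a, b, d}
Tree: B1–B2, B2–B3

Every bag has size at most 3, so the width is 3 − 1 = 2 and tw(G) ≤ 2. Since d–c–e–a–b–d is a cycle in G, G is not acyclic. Forests are exactly the graphs of treewidth ≤ 1, so tw(G) ≥ 2. Combining the bounds, tw(G) = 2.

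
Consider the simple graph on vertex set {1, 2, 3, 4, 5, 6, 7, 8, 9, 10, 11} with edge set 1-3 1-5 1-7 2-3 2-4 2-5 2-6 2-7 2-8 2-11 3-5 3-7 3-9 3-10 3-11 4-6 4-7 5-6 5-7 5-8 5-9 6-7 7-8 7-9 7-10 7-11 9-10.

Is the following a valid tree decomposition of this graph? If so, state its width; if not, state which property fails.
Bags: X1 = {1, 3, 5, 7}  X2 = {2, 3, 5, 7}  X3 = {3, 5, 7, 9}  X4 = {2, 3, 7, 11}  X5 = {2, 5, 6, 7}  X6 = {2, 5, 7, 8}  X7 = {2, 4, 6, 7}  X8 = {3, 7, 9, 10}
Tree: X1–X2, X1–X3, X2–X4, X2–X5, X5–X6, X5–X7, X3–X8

Yes; width 3.

Vertex coverage: the bags together contain {1, 2, 3, 4, 5, 6, 7, 8, 9, 10, 11}, the full vertex set. Edge coverage: each edge of G has both endpoints in at least one bag. Running intersection: for every vertex, the bags containing it form a connected subtree. All three properties hold, so this is a valid tree decomposition of width max|bag| − 1 = 3, and hence tw(G) ≤ 3.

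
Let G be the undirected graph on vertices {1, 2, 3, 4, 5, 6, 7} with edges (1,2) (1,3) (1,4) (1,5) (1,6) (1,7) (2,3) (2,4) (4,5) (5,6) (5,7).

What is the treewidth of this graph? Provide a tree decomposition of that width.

The largest bag has 3 vertices, giving width 2; this decomposition certifies tw(G) ≤ 2. Conversely, {1, 2, 3} is a clique of size 3, and the vertices of any clique must share a bag in every tree decomposition; so some bag has ≥ 3 vertices and tw(G) ≥ 2. Hence tw(G) = 2 exactly.

Treewidth 2.
Bags: B1 = {1, 2, 4}  B2 = {1, 4, 5}  B3 = {1, 5, 7}  B4 = {1, 5, 6}  B5 = {1, 2, 3}
Tree: B1–B2, B2–B3, B2–B4, B1–B5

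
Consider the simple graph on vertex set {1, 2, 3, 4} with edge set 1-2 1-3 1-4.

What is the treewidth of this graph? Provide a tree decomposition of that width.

Each bag holds 2 vertices, so the decomposition has width 1, which upper-bounds the treewidth. G has an edge, so its treewidth is at least 1. Combining the bounds, tw(G) = 1.

Treewidth 1.
One such decomposition:
Bags: B1 = {1, 4}  B2 = {1, 2}  B3 = {1, 3}
Tree: B1–B2, B2–B3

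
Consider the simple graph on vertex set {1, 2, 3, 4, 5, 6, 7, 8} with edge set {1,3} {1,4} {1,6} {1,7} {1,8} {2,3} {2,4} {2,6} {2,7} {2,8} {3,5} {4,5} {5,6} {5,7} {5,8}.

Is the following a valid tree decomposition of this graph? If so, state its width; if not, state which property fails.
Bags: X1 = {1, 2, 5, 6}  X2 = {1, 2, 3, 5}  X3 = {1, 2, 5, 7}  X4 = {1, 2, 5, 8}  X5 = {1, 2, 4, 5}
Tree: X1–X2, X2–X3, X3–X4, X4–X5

Yes; width 3.

Vertex coverage: the bags together contain {1, 2, 3, 4, 5, 6, 7, 8}, the full vertex set. Edge coverage: each edge of G has both endpoints in at least one bag. Running intersection: for every vertex, the bags containing it form a connected subtree. All three properties hold, so this is a valid tree decomposition of width max|bag| − 1 = 3, and hence tw(G) ≤ 3.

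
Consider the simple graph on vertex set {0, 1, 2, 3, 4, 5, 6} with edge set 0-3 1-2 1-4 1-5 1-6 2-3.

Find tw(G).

A width-1 tree decomposition is:
Bags: B1 = {1, 4}  B2 = {1, 6}  B3 = {1, 2}  B4 = {2, 3}  B5 = {1, 5}  B6 = {0, 3}
Tree: B1–B2, B1–B3, B3–B4, B3–B5, B4–B6
Every bag has size at most 2, so the width is 2 − 1 = 1 and tw(G) ≤ 1. Any graph with an edge has treewidth ≥ 1, and G has the edge 4–1. Therefore the treewidth is 1.

1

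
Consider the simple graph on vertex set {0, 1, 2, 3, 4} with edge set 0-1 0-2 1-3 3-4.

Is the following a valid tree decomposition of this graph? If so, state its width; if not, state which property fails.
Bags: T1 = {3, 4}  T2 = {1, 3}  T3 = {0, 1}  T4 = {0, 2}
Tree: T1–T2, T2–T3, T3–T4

Checking the three conditions: (i) the bags cover all of {0, 1, 2, 3, 4}; (ii) for each edge, some bag contains both endpoints; (iii) the bags containing any fixed vertex form a subtree. All hold, so the decomposition is valid with width 2 − 1 = 1.

Yes; width 1.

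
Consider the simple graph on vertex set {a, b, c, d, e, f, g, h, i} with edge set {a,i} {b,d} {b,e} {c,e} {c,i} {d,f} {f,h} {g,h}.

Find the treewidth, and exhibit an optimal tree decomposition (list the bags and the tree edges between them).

Treewidth 1.
One such decomposition:
Bags: B1 = {g, h}  B2 = {f, h}  B3 = {d, f}  B4 = {b, d}  B5 = {b, e}  B6 = {c, e}  B7 = {c, i}  B8 = {a, i}
Tree: B1–B2, B2–B3, B3–B4, B4–B5, B5–B6, B6–B7, B7–B8

Every bag has size at most 2, so the width is 2 − 1 = 1 and tw(G) ≤ 1. Any graph with an edge has treewidth ≥ 1, and G has the edge g–h. Hence tw(G) = 1 exactly.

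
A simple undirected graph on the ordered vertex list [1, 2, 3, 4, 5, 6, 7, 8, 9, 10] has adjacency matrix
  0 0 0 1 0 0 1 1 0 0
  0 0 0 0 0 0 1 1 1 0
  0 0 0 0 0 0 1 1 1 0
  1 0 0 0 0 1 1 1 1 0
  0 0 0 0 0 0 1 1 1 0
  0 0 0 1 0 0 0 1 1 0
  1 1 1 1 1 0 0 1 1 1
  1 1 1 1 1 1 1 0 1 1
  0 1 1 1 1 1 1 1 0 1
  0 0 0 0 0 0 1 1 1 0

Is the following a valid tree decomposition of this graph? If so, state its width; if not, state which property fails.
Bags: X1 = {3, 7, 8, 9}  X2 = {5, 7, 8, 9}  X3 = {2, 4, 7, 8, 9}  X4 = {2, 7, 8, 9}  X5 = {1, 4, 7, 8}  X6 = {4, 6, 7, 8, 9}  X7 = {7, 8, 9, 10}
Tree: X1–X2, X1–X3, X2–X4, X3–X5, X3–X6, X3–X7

A tree decomposition must satisfy three properties: every vertex lies in some bag; for every edge, both endpoints lie together in some bag; and for every vertex, the bags containing it form a connected subtree. Here bags containing vertex 2 are not connected in the tree, so the decomposition is invalid.

No — bags containing vertex 2 are not connected in the tree.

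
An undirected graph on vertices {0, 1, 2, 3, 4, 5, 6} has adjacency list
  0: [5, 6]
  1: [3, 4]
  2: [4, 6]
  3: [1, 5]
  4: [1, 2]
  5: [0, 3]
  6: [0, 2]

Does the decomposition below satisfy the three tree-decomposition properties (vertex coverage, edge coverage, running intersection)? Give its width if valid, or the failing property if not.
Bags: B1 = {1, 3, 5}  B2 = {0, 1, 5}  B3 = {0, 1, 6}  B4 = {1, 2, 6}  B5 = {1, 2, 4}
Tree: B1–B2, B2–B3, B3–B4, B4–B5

Yes; width 2.

Every vertex of G appears in some bag (union = {0, 1, 2, 3, 4, 5, 6}); every edge is covered by a bag; and for each vertex v the set of bags containing v is connected in the bag tree. The decomposition is therefore valid. The largest bag has 3 vertices, so the width is 2.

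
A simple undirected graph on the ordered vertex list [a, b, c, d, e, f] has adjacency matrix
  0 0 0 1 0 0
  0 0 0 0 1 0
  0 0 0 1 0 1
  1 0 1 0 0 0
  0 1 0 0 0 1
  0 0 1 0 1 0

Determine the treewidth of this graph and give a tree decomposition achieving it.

Every bag has size at most 2, so the width is 2 − 1 = 1 and tw(G) ≤ 1. G has an edge, so its treewidth is at least 1. Hence tw(G) = 1 exactly.

Treewidth 1.
One optimal decomposition is:
Bags: B1 = {c, d}  B2 = {c, f}  B3 = {e, f}  B4 = {b, e}  B5 = {a, d}
Tree: B1–B2, B2–B3, B3–B4, B1–B5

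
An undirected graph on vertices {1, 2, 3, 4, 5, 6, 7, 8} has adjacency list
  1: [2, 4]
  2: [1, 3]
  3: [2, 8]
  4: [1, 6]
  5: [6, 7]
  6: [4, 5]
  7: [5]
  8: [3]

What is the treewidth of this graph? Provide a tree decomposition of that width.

Treewidth 1.
One optimal decomposition is:
Bags: B1 = {5, 7}  B2 = {5, 6}  B3 = {4, 6}  B4 = {1, 4}  B5 = {1, 2}  B6 = {2, 3}  B7 = {3, 8}
Tree: B1–B2, B2–B3, B3–B4, B4–B5, B5–B6, B6–B7

Each bag holds 2 vertices, so the decomposition has width 1, which upper-bounds the treewidth. G has an edge, so its treewidth is at least 1. Hence tw(G) = 1 exactly.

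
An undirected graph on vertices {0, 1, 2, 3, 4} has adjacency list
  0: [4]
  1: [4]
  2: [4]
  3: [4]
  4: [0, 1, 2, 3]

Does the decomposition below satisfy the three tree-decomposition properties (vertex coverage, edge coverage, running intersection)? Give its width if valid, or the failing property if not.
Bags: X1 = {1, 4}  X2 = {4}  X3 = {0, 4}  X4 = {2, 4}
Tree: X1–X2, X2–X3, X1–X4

No — vertex 3 appears in no bag.

A tree decomposition must satisfy three properties: every vertex lies in some bag; for every edge, both endpoints lie together in some bag; and for every vertex, the bags containing it form a connected subtree. Here vertex 3 appears in no bag, so the decomposition is invalid.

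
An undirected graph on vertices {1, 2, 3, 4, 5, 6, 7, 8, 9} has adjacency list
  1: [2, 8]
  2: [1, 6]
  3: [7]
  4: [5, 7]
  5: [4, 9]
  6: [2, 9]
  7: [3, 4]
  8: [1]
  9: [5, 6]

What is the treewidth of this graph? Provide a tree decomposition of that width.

Every bag has size at most 2, so the width is 2 − 1 = 1 and tw(G) ≤ 1. Since G has at least one edge (e.g. 3–7), it is not an edgeless graph, so tw(G) ≥ 1. Hence tw(G) = 1 exactly.

Treewidth 1.
Bags: B1 = {3, 7}  B2 = {4, 7}  B3 = {4, 5}  B4 = {5, 9}  B5 = {6, 9}  B6 = {2, 6}  B7 = {1, 2}  B8 = {1, 8}
Tree: B1–B2, B2–B3, B3–B4, B4–B5, B5–B6, B6–B7, B7–B8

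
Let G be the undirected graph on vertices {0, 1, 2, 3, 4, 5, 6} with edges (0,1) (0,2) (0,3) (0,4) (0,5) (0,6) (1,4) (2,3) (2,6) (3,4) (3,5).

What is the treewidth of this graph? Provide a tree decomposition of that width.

Treewidth 2.
One such decomposition:
Bags: B1 = {0, 3, 4}  B2 = {0, 3, 5}  B3 = {0, 1, 4}  B4 = {0, 2, 3}  B5 = {0, 2, 6}
Tree: B1–B2, B1–B3, B2–B4, B4–B5

Every bag has size at most 3, so the width is 3 − 1 = 2 and tw(G) ≤ 2. For the lower bound, the 3 vertices {0, 1, 4} are pairwise adjacent, and any tree decomposition puts a clique entirely inside one bag — forcing width ≥ 2. Combining the bounds, tw(G) = 2.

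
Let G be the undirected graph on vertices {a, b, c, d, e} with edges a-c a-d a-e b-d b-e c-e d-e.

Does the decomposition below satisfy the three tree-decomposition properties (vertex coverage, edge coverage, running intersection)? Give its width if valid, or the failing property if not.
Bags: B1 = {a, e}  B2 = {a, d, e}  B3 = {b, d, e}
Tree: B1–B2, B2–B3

No — vertex c appears in no bag.

A tree decomposition must satisfy three properties: every vertex lies in some bag; for every edge, both endpoints lie together in some bag; and for every vertex, the bags containing it form a connected subtree. Here vertex c appears in no bag, so the decomposition is invalid.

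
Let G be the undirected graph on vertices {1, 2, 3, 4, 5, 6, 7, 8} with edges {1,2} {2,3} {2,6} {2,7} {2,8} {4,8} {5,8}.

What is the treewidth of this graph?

1

A width-1 tree decomposition is:
Bags: B1 = {2, 7}  B2 = {2, 8}  B3 = {4, 8}  B4 = {1, 2}  B5 = {2, 3}  B6 = {5, 8}  B7 = {2, 6}
Tree: B1–B2, B2–B3, B2–B4, B2–B5, B3–B6, B5–B7
Each bag holds 2 vertices, so the decomposition has width 1, which upper-bounds the treewidth. Any graph with an edge has treewidth ≥ 1, and G has the edge 2–7. Therefore the treewidth is 1.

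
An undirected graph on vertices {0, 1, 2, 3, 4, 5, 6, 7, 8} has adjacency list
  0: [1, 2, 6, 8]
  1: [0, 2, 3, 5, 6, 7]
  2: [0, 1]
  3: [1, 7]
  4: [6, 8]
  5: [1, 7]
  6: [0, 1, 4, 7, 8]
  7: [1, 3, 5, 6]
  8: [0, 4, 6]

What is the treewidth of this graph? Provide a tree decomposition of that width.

Treewidth 2.
One such decomposition:
Bags: B1 = {1, 6, 7}  B2 = {0, 1, 6}  B3 = {1, 5, 7}  B4 = {0, 1, 2}  B5 = {1, 3, 7}  B6 = {0, 6, 8}  B7 = {4, 6, 8}
Tree: B1–B2, B1–B3, B2–B4, B3–B5, B2–B6, B6–B7

The largest bag has 3 vertices, giving width 2; this decomposition certifies tw(G) ≤ 2. Conversely, {0, 6, 8} is a clique of size 3, and the vertices of any clique must share a bag in every tree decomposition; so some bag has ≥ 3 vertices and tw(G) ≥ 2. Hence tw(G) = 2 exactly.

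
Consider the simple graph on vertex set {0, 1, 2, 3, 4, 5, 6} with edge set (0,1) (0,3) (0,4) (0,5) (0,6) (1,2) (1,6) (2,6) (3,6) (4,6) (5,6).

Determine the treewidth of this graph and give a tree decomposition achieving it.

Treewidth 2.
Bags: B1 = {0, 1, 6}  B2 = {0, 4, 6}  B3 = {1, 2, 6}  B4 = {0, 5, 6}  B5 = {0, 3, 6}
Tree: B1–B2, B1–B3, B2–B4, B1–B5

Each bag holds 3 vertices, so the decomposition has width 2, which upper-bounds the treewidth. For the lower bound, the 3 vertices {0, 1, 6} are pairwise adjacent, and any tree decomposition puts a clique entirely inside one bag — forcing width ≥ 2. Combining the bounds, tw(G) = 2.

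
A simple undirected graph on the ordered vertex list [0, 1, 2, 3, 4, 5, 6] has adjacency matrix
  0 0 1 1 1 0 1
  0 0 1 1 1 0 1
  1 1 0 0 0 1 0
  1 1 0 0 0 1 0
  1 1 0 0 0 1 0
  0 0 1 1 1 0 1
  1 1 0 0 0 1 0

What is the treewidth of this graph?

3

A width-3 tree decomposition is:
Bags: B1 = {0, 1, 5, 6}  B2 = {0, 1, 3, 5}  B3 = {0, 1, 4, 5}  B4 = {0, 1, 2, 5}
Tree: B1–B2, B2–B3, B3–B4
Each bag holds 4 vertices, so the decomposition has width 3, which upper-bounds the treewidth. For the lower bound: the 4 vertex sets {1,6}, {3,5}, {0}, {4} are disjoint, each induces a connected subgraph, and every pair is joined by at least one edge of G. Contracting each set to a single vertex therefore yields K_{4} as a minor, and since treewidth is minor-monotone, tw(G) ≥ tw(K_{4}) = 3. The upper and lower bounds meet at 3, so that is the treewidth.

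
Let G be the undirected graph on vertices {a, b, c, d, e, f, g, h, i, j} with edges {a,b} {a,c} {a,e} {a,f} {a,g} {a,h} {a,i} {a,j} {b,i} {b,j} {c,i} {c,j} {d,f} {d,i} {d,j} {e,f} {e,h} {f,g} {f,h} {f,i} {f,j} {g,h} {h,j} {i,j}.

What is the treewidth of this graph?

3

A width-3 tree decomposition is:
Bags: B1 = {a, e, f, h}  B2 = {a, f, h, j}  B3 = {a, f, i, j}  B4 = {a, c, i, j}  B5 = {d, f, i, j}  B6 = {a, b, i, j}  B7 = {a, f, g, h}
Tree: B1–B2, B2–B3, B3–B4, B3–B5, B3–B6, B1–B7
Each bag holds 4 vertices, so the decomposition has width 3, which upper-bounds the treewidth. On the other hand G contains the 4-clique {d, f, i, j}. A clique must lie in a single bag of any decomposition, so no decomposition can have width below 3. The upper and lower bounds meet at 3, so that is the treewidth.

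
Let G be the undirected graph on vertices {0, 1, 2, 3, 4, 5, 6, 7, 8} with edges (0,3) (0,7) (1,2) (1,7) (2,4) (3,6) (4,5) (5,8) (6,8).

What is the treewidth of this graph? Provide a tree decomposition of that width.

Treewidth 2.
One such decomposition:
Bags: B1 = {5, 6, 8}  B2 = {3, 5, 6}  B3 = {0, 3, 5}  B4 = {0, 5, 7}  B5 = {1, 5, 7}  B6 = {1, 2, 5}  B7 = {2, 4, 5}
Tree: B1–B2, B2–B3, B3–B4, B4–B5, B5–B6, B6–B7

The largest bag has 3 vertices, giving width 2; this decomposition certifies tw(G) ≤ 2. The edges 5–8–6–3–0–7–1–2–4–5 form a cycle, so G is not a tree and its treewidth is at least 2. The upper and lower bounds meet at 2, so that is the treewidth.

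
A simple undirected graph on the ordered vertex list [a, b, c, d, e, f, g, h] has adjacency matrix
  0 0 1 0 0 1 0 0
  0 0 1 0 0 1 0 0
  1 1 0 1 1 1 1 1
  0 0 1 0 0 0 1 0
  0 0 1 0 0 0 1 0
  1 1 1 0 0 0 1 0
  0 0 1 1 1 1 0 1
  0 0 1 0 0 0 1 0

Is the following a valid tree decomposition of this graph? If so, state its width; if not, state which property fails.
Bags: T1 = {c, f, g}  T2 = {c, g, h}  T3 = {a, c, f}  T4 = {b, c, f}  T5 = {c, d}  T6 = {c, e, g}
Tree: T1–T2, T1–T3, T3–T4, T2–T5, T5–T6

No — edge (g,d) lies in no bag.

A tree decomposition must satisfy three properties: every vertex lies in some bag; for every edge, both endpoints lie together in some bag; and for every vertex, the bags containing it form a connected subtree. Here edge (g,d) lies in no bag, so the decomposition is invalid.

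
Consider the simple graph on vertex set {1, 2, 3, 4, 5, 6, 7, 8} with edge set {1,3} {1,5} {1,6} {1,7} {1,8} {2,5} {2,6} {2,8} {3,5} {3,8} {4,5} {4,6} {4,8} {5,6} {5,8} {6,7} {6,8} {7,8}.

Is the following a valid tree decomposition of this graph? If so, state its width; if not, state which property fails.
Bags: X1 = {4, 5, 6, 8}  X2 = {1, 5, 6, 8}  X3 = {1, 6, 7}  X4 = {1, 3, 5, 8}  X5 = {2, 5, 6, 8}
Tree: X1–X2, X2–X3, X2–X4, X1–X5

No — edge (8,7) lies in no bag.

A tree decomposition must satisfy three properties: every vertex lies in some bag; for every edge, both endpoints lie together in some bag; and for every vertex, the bags containing it form a connected subtree. Here edge (8,7) lies in no bag, so the decomposition is invalid.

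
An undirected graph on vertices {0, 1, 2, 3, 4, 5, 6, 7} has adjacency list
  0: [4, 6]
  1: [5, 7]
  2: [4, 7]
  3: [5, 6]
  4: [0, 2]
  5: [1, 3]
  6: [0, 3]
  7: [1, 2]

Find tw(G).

A width-2 tree decomposition is:
Bags: B1 = {1, 2, 7}  B2 = {1, 2, 5}  B3 = {2, 3, 5}  B4 = {2, 3, 6}  B5 = {0, 2, 6}  B6 = {0, 2, 4}
Tree: B1–B2, B2–B3, B3–B4, B4–B5, B5–B6
Every bag has size at most 3, so the width is 3 − 1 = 2 and tw(G) ≤ 2. For the lower bound, G contains the cycle 2–7–1–5–3–6–0–4–2, so G is not a forest; only forests have treewidth ≤ 1, hence tw(G) ≥ 2. Hence tw(G) = 2 exactly.

2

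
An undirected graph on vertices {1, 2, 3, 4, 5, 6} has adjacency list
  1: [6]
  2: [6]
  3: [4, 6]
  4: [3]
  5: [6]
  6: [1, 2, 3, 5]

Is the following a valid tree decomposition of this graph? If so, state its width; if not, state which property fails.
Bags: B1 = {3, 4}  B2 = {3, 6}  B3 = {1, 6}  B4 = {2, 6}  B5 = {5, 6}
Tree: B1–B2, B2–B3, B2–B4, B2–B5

Vertex coverage: the bags together contain {1, 2, 3, 4, 5, 6}, the full vertex set. Edge coverage: each edge of G has both endpoints in at least one bag. Running intersection: for every vertex, the bags containing it form a connected subtree. All three properties hold, so this is a valid tree decomposition of width max|bag| − 1 = 1, and hence tw(G) ≤ 1.

Yes; width 1.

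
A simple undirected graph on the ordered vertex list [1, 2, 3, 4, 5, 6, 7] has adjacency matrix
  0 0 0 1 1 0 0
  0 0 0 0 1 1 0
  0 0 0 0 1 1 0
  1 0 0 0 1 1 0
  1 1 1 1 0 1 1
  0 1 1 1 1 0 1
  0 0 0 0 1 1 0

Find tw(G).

2

A width-2 tree decomposition is:
Bags: B1 = {4, 5, 6}  B2 = {2, 5, 6}  B3 = {1, 4, 5}  B4 = {3, 5, 6}  B5 = {5, 6, 7}
Tree: B1–B2, B1–B3, B2–B4, B4–B5
The largest bag has 3 vertices, giving width 2; this decomposition certifies tw(G) ≤ 2. For the lower bound, the 3 vertices {1, 4, 5} are pairwise adjacent, and any tree decomposition puts a clique entirely inside one bag — forcing width ≥ 2. Therefore the treewidth is 2.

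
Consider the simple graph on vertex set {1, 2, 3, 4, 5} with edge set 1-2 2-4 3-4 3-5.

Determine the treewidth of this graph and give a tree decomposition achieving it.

Treewidth 1.
Bags: B1 = {3, 5}  B2 = {3, 4}  B3 = {2, 4}  B4 = {1, 2}
Tree: B1–B2, B2–B3, B3–B4

Each bag holds 2 vertices, so the decomposition has width 1, which upper-bounds the treewidth. Any graph with an edge has treewidth ≥ 1, and G has the edge 5–3. Hence tw(G) = 1 exactly.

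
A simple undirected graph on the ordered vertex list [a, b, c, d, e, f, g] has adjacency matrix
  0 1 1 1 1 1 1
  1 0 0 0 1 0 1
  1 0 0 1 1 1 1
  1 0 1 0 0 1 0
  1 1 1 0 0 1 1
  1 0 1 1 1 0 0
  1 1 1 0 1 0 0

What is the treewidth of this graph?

3

A width-3 tree decomposition is:
Bags: B1 = {a, c, d, f}  B2 = {a, c, e, f}  B3 = {a, c, e, g}  B4 = {a, b, e, g}
Tree: B1–B2, B2–B3, B3–B4
The largest bag has 4 vertices, giving width 3; this decomposition certifies tw(G) ≤ 3. For the lower bound, the 4 vertices {a, c, d, f} are pairwise adjacent, and any tree decomposition puts a clique entirely inside one bag — forcing width ≥ 3. Hence tw(G) = 3 exactly.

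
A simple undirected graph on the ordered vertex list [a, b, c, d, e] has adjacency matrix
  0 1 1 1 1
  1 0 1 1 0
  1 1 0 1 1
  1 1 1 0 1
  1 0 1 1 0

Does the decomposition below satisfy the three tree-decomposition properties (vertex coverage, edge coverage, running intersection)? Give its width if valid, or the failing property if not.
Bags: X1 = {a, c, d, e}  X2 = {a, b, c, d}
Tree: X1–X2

Yes; width 3.

Checking the three conditions: (i) the bags cover all of {a, b, c, d, e}; (ii) for each edge, some bag contains both endpoints; (iii) the bags containing any fixed vertex form a subtree. All hold, so the decomposition is valid with width 4 − 1 = 3.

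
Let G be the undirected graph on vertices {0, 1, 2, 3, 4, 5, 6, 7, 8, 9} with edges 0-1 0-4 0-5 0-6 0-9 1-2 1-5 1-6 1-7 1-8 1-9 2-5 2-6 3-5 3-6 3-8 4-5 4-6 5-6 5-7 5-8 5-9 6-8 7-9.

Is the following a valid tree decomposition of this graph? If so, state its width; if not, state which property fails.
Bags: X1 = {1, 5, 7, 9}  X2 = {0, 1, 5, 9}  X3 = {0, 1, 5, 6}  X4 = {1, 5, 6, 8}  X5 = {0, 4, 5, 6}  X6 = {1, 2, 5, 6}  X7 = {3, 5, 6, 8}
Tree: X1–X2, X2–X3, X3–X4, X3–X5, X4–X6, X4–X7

Checking the three conditions: (i) the bags cover all of {0, 1, 2, 3, 4, 5, 6, 7, 8, 9}; (ii) for each edge, some bag contains both endpoints; (iii) the bags containing any fixed vertex form a subtree. All hold, so the decomposition is valid with width 4 − 1 = 3.

Yes; width 3.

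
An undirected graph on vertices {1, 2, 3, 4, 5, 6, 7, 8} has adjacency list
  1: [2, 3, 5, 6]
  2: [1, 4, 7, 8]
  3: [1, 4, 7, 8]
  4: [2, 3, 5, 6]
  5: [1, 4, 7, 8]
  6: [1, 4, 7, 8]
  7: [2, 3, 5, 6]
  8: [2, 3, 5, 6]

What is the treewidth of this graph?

A width-4 tree decomposition is:
Bags: B1 = {1, 2, 3, 5, 6}  B2 = {2, 3, 5, 6, 7}  B3 = {2, 3, 4, 5, 6}  B4 = {2, 3, 5, 6, 8}
Tree: B1–B2, B2–B3, B3–B4
Every bag has size at most 5, so the width is 5 − 1 = 4 and tw(G) ≤ 4. For the lower bound: the 5 vertex sets {1,6}, {2,7}, {3,4}, {5}, {8} are disjoint, each induces a connected subgraph, and every pair is joined by at least one edge of G. Contracting each set to a single vertex therefore yields K_{5} as a minor, and since treewidth is minor-monotone, tw(G) ≥ tw(K_{5}) = 4. The upper and lower bounds meet at 4, so that is the treewidth.

4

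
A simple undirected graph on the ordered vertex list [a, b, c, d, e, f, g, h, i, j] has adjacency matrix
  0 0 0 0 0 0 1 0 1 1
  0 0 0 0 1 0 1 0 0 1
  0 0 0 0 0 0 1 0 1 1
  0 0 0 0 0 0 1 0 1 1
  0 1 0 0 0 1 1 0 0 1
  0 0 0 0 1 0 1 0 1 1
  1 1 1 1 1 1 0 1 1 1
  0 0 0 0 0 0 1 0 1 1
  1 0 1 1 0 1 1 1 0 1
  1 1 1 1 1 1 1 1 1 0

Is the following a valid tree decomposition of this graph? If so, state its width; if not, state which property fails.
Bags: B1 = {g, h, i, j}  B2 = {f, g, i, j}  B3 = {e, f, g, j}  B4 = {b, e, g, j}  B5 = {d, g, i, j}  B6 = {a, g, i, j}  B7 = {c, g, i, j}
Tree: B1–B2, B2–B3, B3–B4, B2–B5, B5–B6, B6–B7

Yes; width 3.

Checking the three conditions: (i) the bags cover all of {a, b, c, d, e, f, g, h, i, j}; (ii) for each edge, some bag contains both endpoints; (iii) the bags containing any fixed vertex form a subtree. All hold, so the decomposition is valid with width 4 − 1 = 3.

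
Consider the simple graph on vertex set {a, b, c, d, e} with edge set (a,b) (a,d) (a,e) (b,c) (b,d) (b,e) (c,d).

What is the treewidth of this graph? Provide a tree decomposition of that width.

Each bag holds 3 vertices, so the decomposition has width 2, which upper-bounds the treewidth. Conversely, {b, c, d} is a clique of size 3, and the vertices of any clique must share a bag in every tree decomposition; so some bag has ≥ 3 vertices and tw(G) ≥ 2. The upper and lower bounds meet at 2, so that is the treewidth.

Treewidth 2.
One such decomposition:
Bags: B1 = {b, c, d}  B2 = {a, b, d}  B3 = {a, b, e}
Tree: B1–B2, B2–B3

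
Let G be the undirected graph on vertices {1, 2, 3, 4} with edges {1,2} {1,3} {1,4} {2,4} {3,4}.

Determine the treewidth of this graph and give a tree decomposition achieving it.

Treewidth 2.
Bags: B1 = {1, 2, 4}  B2 = {1, 3, 4}
Tree: B1–B2

Each bag holds 3 vertices, so the decomposition has width 2, which upper-bounds the treewidth. Conversely, {1, 2, 4} is a clique of size 3, and the vertices of any clique must share a bag in every tree decomposition; so some bag has ≥ 3 vertices and tw(G) ≥ 2. The upper and lower bounds meet at 2, so that is the treewidth.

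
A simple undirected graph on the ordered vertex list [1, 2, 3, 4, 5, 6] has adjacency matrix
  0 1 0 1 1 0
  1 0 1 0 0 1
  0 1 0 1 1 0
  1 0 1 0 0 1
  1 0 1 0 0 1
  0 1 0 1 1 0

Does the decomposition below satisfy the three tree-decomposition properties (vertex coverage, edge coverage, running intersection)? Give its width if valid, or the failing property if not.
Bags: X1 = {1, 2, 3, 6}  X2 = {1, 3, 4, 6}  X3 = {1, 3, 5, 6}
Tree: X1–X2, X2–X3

Every vertex of G appears in some bag (union = {1, 2, 3, 4, 5, 6}); every edge is covered by a bag; and for each vertex v the set of bags containing v is connected in the bag tree. The decomposition is therefore valid. The largest bag has 4 vertices, so the width is 3.

Yes; width 3.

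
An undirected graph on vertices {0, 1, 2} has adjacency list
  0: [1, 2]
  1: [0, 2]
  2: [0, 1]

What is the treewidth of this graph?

A width-2 tree decomposition is:
Bags: B1 = {0, 1, 2}
Tree: (single bag)
A single bag containing all 3 vertices is trivially a valid decomposition of width 2. Conversely, {0, 1, 2} is a clique of size 3, and the vertices of any clique must share a bag in every tree decomposition; so some bag has ≥ 3 vertices and tw(G) ≥ 2. Combining the bounds, tw(G) = 2.

2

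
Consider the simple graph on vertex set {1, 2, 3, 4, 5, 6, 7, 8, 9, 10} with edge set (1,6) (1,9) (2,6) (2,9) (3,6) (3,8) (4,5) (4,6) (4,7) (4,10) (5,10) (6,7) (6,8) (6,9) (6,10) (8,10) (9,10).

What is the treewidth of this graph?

2

A width-2 tree decomposition is:
Bags: B1 = {4, 6, 10}  B2 = {6, 8, 10}  B3 = {6, 9, 10}  B4 = {4, 6, 7}  B5 = {2, 6, 9}  B6 = {4, 5, 10}  B7 = {1, 6, 9}  B8 = {3, 6, 8}
Tree: B1–B2, B1–B3, B1–B4, B3–B5, B1–B6, B3–B7, B2–B8
Each bag holds 3 vertices, so the decomposition has width 2, which upper-bounds the treewidth. For the lower bound, the 3 vertices {4, 5, 10} are pairwise adjacent, and any tree decomposition puts a clique entirely inside one bag — forcing width ≥ 2. Hence tw(G) = 2 exactly.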